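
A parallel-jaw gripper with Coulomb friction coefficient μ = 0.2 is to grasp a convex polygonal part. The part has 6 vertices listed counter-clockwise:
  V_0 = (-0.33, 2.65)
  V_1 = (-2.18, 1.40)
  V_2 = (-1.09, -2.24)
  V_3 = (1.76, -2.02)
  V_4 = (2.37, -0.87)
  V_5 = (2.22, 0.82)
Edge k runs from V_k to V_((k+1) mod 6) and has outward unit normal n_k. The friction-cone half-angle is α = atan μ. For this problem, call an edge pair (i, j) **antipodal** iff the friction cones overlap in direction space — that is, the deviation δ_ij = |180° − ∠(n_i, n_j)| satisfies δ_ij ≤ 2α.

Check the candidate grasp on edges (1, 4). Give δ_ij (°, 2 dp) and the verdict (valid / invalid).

α = atan 0.2 = 11.31°;  2α = 22.62°
edge 1: e_1 = (+1.09, -3.64);  n_1 = (-0.9580, -0.2869)
edge 4: e_4 = (-0.15, +1.69);  n_4 = (+0.9961, +0.0884)
∠(n_1, n_4) = 168.40°
δ = |180° − 168.40°| = 11.60°
11.60° ≤ 2α = 22.62°  →  valid

δ = 11.60°, valid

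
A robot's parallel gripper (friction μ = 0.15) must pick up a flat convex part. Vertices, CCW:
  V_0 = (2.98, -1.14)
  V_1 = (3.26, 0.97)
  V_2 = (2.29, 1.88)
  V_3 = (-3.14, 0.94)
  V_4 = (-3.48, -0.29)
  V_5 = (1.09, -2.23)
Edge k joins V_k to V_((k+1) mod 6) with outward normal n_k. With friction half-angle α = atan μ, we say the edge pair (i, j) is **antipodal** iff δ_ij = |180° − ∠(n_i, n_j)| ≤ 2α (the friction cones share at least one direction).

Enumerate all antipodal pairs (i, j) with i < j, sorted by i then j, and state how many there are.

count = 1; pairs: (0,3)

α = atan 0.15 = 8.53°;  2α = 17.06°
n_0 = (+0.9913, -0.1315)
n_1 = (+0.6842, +0.7293)
n_2 = (-0.1706, +0.9853)
n_3 = (-0.9639, +0.2664)
n_4 = (-0.3908, -0.9205)
n_5 = (+0.4996, -0.8663)
  (0,1): δ = 125.61°  ·
  (0,2): δ = 72.62°  ·
  (0,3): δ = 7.89°  ✓
  (0,4): δ = 74.56°  ·
  (0,5): δ = 127.53°  ·
  (1,2): δ = 127.01°  ·
  (1,3): δ = 62.28°  ·
  (1,4): δ = 20.17°  ·
  (1,5): δ = 73.14°  ·
  (2,3): δ = 115.27°  ·
  (2,4): δ = 32.82°  ·
  (2,5): δ = 20.15°  ·
  (3,4): δ = 97.55°  ·
  (3,5): δ = 44.58°  ·
  (4,5): δ = 127.03°  ·
antipodal pairs: 1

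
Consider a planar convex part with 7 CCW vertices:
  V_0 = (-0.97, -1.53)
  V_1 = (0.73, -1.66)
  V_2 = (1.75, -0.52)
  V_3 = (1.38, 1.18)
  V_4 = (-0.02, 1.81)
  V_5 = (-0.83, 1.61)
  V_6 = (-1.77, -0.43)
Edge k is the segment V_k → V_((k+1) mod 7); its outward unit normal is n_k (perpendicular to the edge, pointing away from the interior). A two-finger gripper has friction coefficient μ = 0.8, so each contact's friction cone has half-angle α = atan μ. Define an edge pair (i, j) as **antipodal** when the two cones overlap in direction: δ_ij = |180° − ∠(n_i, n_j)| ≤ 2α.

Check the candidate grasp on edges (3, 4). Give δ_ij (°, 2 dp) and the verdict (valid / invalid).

δ = 141.90°, invalid

α = atan 0.8 = 38.66°;  2α = 77.32°
edge 3: e_3 = (-1.40, +0.63);  n_3 = (+0.4104, +0.9119)
edge 4: e_4 = (-0.81, -0.20);  n_4 = (-0.2397, +0.9708)
∠(n_3, n_4) = 38.10°
δ = |180° − 38.10°| = 141.90°
141.90° > 2α = 77.32°  →  invalid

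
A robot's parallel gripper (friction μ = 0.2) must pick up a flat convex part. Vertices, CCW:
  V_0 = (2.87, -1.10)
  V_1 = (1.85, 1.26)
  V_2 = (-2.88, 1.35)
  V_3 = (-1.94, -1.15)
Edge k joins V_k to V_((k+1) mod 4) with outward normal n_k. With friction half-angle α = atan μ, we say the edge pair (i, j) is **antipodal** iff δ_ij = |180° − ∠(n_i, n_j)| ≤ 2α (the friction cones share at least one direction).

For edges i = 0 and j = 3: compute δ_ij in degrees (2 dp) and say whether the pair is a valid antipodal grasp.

δ = 67.22°, invalid

α = atan 0.2 = 11.31°;  2α = 22.62°
edge 0: e_0 = (-1.02, +2.36);  n_0 = (+0.9179, +0.3967)
edge 3: e_3 = (+4.81, +0.05);  n_3 = (+0.0104, -0.9999)
∠(n_0, n_3) = 112.78°
δ = |180° − 112.78°| = 67.22°
67.22° > 2α = 22.62°  →  invalid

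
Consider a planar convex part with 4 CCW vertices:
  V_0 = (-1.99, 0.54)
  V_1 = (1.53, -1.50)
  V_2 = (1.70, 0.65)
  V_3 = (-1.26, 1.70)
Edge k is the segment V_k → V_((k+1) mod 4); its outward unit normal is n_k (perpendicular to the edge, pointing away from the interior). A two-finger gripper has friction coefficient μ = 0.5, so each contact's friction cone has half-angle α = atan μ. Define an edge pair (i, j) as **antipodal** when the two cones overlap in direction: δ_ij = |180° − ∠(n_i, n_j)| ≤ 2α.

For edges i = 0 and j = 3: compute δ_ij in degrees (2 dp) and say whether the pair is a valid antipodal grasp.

α = atan 0.5 = 26.57°;  2α = 53.13°
edge 0: e_0 = (+3.52, -2.04);  n_0 = (-0.5014, -0.8652)
edge 3: e_3 = (-0.73, -1.16);  n_3 = (-0.8464, +0.5326)
∠(n_0, n_3) = 92.09°
δ = |180° − 92.09°| = 87.91°
87.91° > 2α = 53.13°  →  invalid

δ = 87.91°, invalid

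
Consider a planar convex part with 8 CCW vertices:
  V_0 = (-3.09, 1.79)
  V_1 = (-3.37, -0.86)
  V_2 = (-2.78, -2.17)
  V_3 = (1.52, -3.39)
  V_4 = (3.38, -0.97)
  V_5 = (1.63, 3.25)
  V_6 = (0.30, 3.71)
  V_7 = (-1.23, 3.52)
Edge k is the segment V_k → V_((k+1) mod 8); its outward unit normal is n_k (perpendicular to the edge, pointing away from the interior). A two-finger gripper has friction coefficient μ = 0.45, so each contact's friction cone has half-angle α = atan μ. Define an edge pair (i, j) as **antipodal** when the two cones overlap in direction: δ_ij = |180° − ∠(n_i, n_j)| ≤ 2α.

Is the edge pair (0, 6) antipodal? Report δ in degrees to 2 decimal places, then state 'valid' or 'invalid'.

δ = 103.11°, invalid

α = atan 0.45 = 24.23°;  2α = 48.46°
edge 0: e_0 = (-0.28, -2.65);  n_0 = (-0.9945, +0.1051)
edge 6: e_6 = (-1.53, -0.19);  n_6 = (-0.1232, +0.9924)
∠(n_0, n_6) = 76.89°
δ = |180° − 76.89°| = 103.11°
103.11° > 2α = 48.46°  →  invalid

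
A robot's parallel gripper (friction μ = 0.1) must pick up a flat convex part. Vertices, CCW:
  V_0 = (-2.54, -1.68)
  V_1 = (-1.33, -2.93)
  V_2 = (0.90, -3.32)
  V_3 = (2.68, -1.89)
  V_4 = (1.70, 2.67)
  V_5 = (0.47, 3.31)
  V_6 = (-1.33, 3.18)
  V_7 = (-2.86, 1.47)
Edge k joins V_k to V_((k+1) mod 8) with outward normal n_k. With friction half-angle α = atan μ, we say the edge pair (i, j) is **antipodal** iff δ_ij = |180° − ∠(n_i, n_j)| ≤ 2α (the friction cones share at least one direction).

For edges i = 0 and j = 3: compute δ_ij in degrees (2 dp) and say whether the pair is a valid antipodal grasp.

α = atan 0.1 = 5.71°;  2α = 11.42°
edge 0: e_0 = (+1.21, -1.25);  n_0 = (-0.7185, -0.6955)
edge 3: e_3 = (-0.98, +4.56);  n_3 = (+0.9777, +0.2101)
∠(n_0, n_3) = 148.06°
δ = |180° − 148.06°| = 31.94°
31.94° > 2α = 11.42°  →  invalid

δ = 31.94°, invalid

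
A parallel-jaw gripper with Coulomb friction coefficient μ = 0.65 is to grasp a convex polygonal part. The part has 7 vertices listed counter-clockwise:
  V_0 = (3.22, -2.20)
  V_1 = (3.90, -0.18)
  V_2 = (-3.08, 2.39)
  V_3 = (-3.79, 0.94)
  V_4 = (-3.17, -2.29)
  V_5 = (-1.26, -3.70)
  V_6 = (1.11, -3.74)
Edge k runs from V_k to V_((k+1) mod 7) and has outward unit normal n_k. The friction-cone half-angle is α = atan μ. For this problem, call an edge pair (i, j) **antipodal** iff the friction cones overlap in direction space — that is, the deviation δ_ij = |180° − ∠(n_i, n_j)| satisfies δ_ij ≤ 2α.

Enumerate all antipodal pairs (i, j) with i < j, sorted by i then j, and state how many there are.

α = atan 0.65 = 33.02°;  2α = 66.05°
n_0 = (+0.9477, -0.3190)
n_1 = (+0.3455, +0.9384)
n_2 = (-0.8981, +0.4398)
n_3 = (-0.9821, -0.1885)
n_4 = (-0.5939, -0.8045)
n_5 = (-0.0169, -0.9999)
n_6 = (+0.5895, -0.8077)
  (0,1): δ = 91.61°  ·
  (0,2): δ = 7.48°  ✓
  (0,3): δ = 29.47°  ✓
  (0,4): δ = 72.17°  ·
  (0,5): δ = 107.64°  ·
  (0,6): δ = 144.73°  ·
  (1,2): δ = 95.88°  ·
  (1,3): δ = 58.92°  ✓
  (1,4): δ = 16.22°  ✓
  (1,5): δ = 19.25°  ✓
  (1,6): δ = 56.34°  ✓
  (2,3): δ = 143.05°  ·
  (2,4): δ = 100.35°  ·
  (2,5): δ = 64.88°  ✓
  (2,6): δ = 27.79°  ✓
  (3,4): δ = 137.30°  ·
  (3,5): δ = 101.83°  ·
  (3,6): δ = 64.74°  ✓
  (4,5): δ = 144.53°  ·
  (4,6): δ = 107.44°  ·
  (5,6): δ = 142.91°  ·
antipodal pairs: 9

count = 9; pairs: (0,2), (0,3), (1,3), (1,4), (1,5), (1,6), (2,5), (2,6), (3,6)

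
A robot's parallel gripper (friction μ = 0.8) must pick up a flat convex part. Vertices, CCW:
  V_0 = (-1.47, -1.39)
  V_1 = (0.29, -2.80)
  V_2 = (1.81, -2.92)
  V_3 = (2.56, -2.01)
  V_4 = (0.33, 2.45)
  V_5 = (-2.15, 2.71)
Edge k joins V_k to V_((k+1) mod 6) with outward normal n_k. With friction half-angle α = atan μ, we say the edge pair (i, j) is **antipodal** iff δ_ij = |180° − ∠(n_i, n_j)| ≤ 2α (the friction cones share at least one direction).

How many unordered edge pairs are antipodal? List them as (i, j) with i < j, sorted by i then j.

α = atan 0.8 = 38.66°;  2α = 77.32°
n_0 = (-0.6252, -0.7804)
n_1 = (-0.0787, -0.9969)
n_2 = (+0.7717, -0.6360)
n_3 = (+0.8944, +0.4472)
n_4 = (+0.1043, +0.9945)
n_5 = (-0.9865, -0.1636)
  (0,1): δ = 145.81°  ·
  (0,2): δ = 90.80°  ·
  (0,3): δ = 24.74°  ✓
  (0,4): δ = 32.71°  ✓
  (0,5): δ = 138.12°  ·
  (1,2): δ = 124.98°  ·
  (1,3): δ = 58.92°  ✓
  (1,4): δ = 1.47°  ✓
  (1,5): δ = 103.93°  ·
  (2,3): δ = 113.94°  ·
  (2,4): δ = 56.49°  ✓
  (2,5): δ = 48.91°  ✓
  (3,4): δ = 122.55°  ·
  (3,5): δ = 17.15°  ✓
  (4,5): δ = 74.60°  ✓
antipodal pairs: 8

count = 8; pairs: (0,3), (0,4), (1,3), (1,4), (2,4), (2,5), (3,5), (4,5)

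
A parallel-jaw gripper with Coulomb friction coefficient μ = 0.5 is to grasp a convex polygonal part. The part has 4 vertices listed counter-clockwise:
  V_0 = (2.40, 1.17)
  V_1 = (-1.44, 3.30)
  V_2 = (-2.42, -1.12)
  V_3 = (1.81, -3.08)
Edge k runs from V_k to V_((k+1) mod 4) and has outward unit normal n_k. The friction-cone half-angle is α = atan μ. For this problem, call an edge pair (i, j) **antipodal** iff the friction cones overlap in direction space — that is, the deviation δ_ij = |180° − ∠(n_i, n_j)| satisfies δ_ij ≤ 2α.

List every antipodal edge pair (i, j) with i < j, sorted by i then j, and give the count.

α = atan 0.5 = 26.57°;  2α = 53.13°
n_0 = (+0.4851, +0.8745)
n_1 = (-0.9763, +0.2165)
n_2 = (-0.4204, -0.9073)
n_3 = (+0.9905, -0.1375)
  (0,1): δ = 73.48°  ·
  (0,2): δ = 4.16°  ✓
  (0,3): δ = 111.11°  ·
  (1,2): δ = 102.36°  ·
  (1,3): δ = 4.60°  ✓
  (2,3): δ = 73.04°  ·
antipodal pairs: 2

count = 2; pairs: (0,2), (1,3)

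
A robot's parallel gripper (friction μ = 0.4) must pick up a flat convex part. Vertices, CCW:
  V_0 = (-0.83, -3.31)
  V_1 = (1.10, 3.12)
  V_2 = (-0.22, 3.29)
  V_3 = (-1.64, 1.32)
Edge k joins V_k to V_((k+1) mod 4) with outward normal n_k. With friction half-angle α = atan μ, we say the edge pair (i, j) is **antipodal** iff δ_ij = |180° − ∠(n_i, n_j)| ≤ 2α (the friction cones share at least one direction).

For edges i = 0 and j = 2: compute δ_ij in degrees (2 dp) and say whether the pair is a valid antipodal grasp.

α = atan 0.4 = 21.80°;  2α = 43.60°
edge 0: e_0 = (+1.93, +6.43);  n_0 = (+0.9578, -0.2875)
edge 2: e_2 = (-1.42, -1.97);  n_2 = (-0.8112, +0.5847)
∠(n_0, n_2) = 160.92°
δ = |180° − 160.92°| = 19.08°
19.08° ≤ 2α = 43.60°  →  valid

δ = 19.08°, valid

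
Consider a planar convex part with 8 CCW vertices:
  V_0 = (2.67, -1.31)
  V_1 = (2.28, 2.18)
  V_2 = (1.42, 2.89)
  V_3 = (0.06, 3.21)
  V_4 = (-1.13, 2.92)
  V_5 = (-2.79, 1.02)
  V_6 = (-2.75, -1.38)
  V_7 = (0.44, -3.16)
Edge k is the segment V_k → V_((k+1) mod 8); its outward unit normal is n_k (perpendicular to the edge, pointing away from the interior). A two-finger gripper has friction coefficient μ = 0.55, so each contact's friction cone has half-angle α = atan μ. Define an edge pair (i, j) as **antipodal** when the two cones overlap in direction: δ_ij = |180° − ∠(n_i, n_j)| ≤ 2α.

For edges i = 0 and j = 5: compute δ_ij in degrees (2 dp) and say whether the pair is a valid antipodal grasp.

α = atan 0.55 = 28.81°;  2α = 57.62°
edge 0: e_0 = (-0.39, +3.49);  n_0 = (+0.9938, +0.1111)
edge 5: e_5 = (+0.04, -2.40);  n_5 = (-0.9999, -0.0167)
∠(n_0, n_5) = 174.58°
δ = |180° − 174.58°| = 5.42°
5.42° ≤ 2α = 57.62°  →  valid

δ = 5.42°, valid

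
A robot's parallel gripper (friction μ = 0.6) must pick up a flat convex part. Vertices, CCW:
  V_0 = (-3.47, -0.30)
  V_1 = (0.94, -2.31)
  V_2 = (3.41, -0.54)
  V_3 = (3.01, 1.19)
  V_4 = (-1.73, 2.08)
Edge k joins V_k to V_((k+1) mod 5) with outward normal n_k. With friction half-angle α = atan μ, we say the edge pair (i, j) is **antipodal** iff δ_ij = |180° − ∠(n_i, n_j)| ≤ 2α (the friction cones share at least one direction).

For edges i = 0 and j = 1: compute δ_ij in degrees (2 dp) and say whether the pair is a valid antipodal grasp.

α = atan 0.6 = 30.96°;  2α = 61.93°
edge 0: e_0 = (+4.41, -2.01);  n_0 = (-0.4147, -0.9099)
edge 1: e_1 = (+2.47, +1.77);  n_1 = (+0.5825, -0.8128)
∠(n_0, n_1) = 60.13°
δ = |180° − 60.13°| = 119.87°
119.87° > 2α = 61.93°  →  invalid

δ = 119.87°, invalid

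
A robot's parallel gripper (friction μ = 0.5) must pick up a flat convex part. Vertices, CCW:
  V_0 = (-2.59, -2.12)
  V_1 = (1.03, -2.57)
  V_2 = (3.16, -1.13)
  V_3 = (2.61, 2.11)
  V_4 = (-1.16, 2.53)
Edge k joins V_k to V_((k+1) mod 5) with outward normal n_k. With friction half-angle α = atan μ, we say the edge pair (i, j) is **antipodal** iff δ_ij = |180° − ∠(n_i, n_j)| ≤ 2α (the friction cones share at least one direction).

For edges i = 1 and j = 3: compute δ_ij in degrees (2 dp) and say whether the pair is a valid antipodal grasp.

δ = 40.42°, valid

α = atan 0.5 = 26.57°;  2α = 53.13°
edge 1: e_1 = (+2.13, +1.44);  n_1 = (+0.5601, -0.8284)
edge 3: e_3 = (-3.77, +0.42);  n_3 = (+0.1107, +0.9939)
∠(n_1, n_3) = 139.58°
δ = |180° − 139.58°| = 40.42°
40.42° ≤ 2α = 53.13°  →  valid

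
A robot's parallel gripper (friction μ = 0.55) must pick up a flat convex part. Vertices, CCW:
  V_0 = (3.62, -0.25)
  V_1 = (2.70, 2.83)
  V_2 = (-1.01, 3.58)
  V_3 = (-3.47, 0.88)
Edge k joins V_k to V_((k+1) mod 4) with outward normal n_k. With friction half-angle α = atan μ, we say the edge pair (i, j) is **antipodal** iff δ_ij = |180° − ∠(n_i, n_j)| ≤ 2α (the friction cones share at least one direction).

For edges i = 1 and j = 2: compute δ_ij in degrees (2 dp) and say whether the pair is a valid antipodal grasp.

α = atan 0.55 = 28.81°;  2α = 57.62°
edge 1: e_1 = (-3.71, +0.75);  n_1 = (+0.1981, +0.9802)
edge 2: e_2 = (-2.46, -2.70);  n_2 = (-0.7392, +0.6735)
∠(n_1, n_2) = 59.09°
δ = |180° − 59.09°| = 120.91°
120.91° > 2α = 57.62°  →  invalid

δ = 120.91°, invalid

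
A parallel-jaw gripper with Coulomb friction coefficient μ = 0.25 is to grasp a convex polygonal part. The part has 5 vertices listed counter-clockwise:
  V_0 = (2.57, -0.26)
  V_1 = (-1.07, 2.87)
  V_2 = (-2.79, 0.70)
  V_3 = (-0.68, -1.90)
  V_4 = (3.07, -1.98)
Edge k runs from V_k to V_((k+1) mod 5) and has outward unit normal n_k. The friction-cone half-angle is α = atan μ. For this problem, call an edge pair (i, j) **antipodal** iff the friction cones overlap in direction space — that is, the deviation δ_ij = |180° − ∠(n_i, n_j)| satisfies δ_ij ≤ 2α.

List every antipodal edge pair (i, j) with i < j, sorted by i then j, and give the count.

α = atan 0.25 = 14.04°;  2α = 28.07°
n_0 = (+0.6520, +0.7582)
n_1 = (-0.7837, +0.6212)
n_2 = (-0.7765, -0.6301)
n_3 = (-0.0213, -0.9998)
n_4 = (+0.9602, +0.2791)
  (0,1): δ = 87.71°  ·
  (0,2): δ = 10.25°  ✓
  (0,3): δ = 39.47°  ·
  (0,4): δ = 146.90°  ·
  (1,2): δ = 102.54°  ·
  (1,3): δ = 52.82°  ·
  (1,4): δ = 54.61°  ·
  (2,3): δ = 130.28°  ·
  (2,4): δ = 22.85°  ✓
  (3,4): δ = 72.57°  ·
antipodal pairs: 2

count = 2; pairs: (0,2), (2,4)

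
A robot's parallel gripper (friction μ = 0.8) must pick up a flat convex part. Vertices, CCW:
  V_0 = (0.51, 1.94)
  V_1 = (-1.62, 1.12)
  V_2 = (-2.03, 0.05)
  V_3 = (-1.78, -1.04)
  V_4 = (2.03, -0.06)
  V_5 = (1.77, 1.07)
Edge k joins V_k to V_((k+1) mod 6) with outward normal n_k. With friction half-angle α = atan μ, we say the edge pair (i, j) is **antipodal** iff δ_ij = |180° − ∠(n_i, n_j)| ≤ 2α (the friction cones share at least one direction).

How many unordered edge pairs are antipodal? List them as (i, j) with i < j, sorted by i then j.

count = 7; pairs: (0,3), (1,3), (1,4), (1,5), (2,4), (2,5), (3,5)

α = atan 0.8 = 38.66°;  2α = 77.32°
n_0 = (-0.3593, +0.9332)
n_1 = (-0.9338, +0.3578)
n_2 = (-0.9747, -0.2236)
n_3 = (+0.2491, -0.9685)
n_4 = (+0.9745, +0.2242)
n_5 = (+0.5682, +0.8229)
  (0,1): δ = 132.02°  ·
  (0,2): δ = 98.14°  ·
  (0,3): δ = 6.63°  ✓
  (0,4): δ = 81.90°  ·
  (0,5): δ = 124.32°  ·
  (1,2): δ = 146.12°  ·
  (1,3): δ = 54.61°  ✓
  (1,4): δ = 33.92°  ✓
  (1,5): δ = 76.34°  ✓
  (2,3): δ = 88.49°  ·
  (2,4): δ = 0.04°  ✓
  (2,5): δ = 42.46°  ✓
  (3,4): δ = 91.47°  ·
  (3,5): δ = 49.05°  ✓
  (4,5): δ = 137.58°  ·
antipodal pairs: 7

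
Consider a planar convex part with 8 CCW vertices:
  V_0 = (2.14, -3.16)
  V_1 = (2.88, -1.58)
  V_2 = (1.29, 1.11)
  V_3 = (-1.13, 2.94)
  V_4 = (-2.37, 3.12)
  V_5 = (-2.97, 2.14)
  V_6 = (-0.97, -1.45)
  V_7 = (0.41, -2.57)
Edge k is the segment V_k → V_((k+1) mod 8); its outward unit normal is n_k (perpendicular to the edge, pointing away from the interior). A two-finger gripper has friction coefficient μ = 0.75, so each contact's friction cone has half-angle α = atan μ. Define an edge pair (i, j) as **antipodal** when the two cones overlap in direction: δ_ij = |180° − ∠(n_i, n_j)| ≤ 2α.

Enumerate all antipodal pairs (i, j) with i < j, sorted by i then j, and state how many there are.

count = 13; pairs: (0,3), (0,4), (0,5), (1,4), (1,5), (1,6), (1,7), (2,5), (2,6), (2,7), (3,5), (3,6), (3,7)

α = atan 0.75 = 36.87°;  2α = 73.74°
n_0 = (+0.9056, -0.4241)
n_1 = (+0.8609, +0.5088)
n_2 = (+0.6032, +0.7976)
n_3 = (+0.1437, +0.9896)
n_4 = (-0.8529, +0.5222)
n_5 = (-0.8736, -0.4867)
n_6 = (-0.6302, -0.7765)
n_7 = (-0.3228, -0.9465)
  (0,1): δ = 124.32°  ·
  (0,2): δ = 102.00°  ·
  (0,3): δ = 73.16°  ✓
  (0,4): δ = 6.38°  ✓
  (0,5): δ = 54.22°  ✓
  (0,6): δ = 76.03°  ·
  (0,7): δ = 96.26°  ·
  (1,2): δ = 157.68°  ·
  (1,3): δ = 128.85°  ·
  (1,4): δ = 62.06°  ✓
  (1,5): δ = 1.46°  ✓
  (1,6): δ = 20.35°  ✓
  (1,7): δ = 40.58°  ✓
  (2,3): δ = 151.16°  ·
  (2,4): δ = 84.38°  ·
  (2,5): δ = 23.78°  ✓
  (2,6): δ = 1.97°  ✓
  (2,7): δ = 18.27°  ✓
  (3,4): δ = 113.22°  ·
  (3,5): δ = 52.62°  ✓
  (3,6): δ = 30.80°  ✓
  (3,7): δ = 10.57°  ✓
  (4,5): δ = 119.40°  ·
  (4,6): δ = 97.59°  ·
  (4,7): δ = 77.35°  ·
  (5,6): δ = 158.18°  ·
  (5,7): δ = 137.95°  ·
  (6,7): δ = 159.77°  ·
antipodal pairs: 13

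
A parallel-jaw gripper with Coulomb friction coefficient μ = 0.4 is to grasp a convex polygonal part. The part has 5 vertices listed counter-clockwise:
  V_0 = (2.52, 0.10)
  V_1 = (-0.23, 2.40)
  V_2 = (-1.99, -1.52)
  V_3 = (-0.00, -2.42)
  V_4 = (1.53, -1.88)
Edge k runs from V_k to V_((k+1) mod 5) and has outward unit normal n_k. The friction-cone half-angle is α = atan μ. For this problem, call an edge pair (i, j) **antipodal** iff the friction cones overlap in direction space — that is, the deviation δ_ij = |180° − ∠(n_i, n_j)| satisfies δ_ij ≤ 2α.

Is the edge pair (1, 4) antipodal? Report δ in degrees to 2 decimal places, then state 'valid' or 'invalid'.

δ = 2.39°, valid

α = atan 0.4 = 21.80°;  2α = 43.60°
edge 1: e_1 = (-1.76, -3.92);  n_1 = (-0.9123, +0.4096)
edge 4: e_4 = (+0.99, +1.98);  n_4 = (+0.8944, -0.4472)
∠(n_1, n_4) = 177.61°
δ = |180° − 177.61°| = 2.39°
2.39° ≤ 2α = 43.60°  →  valid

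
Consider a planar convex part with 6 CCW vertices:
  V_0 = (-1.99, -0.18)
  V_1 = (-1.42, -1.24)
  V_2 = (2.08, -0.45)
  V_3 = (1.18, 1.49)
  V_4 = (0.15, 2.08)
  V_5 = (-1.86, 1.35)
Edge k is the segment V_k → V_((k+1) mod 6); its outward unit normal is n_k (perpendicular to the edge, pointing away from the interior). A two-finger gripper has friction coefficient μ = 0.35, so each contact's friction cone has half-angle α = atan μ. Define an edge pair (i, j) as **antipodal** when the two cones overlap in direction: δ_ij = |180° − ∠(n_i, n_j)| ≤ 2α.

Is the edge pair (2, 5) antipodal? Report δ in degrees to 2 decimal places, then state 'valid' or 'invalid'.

δ = 29.74°, valid

α = atan 0.35 = 19.29°;  2α = 38.58°
edge 2: e_2 = (-0.90, +1.94);  n_2 = (+0.9071, +0.4208)
edge 5: e_5 = (-0.13, -1.53);  n_5 = (-0.9964, +0.0847)
∠(n_2, n_5) = 150.26°
δ = |180° − 150.26°| = 29.74°
29.74° ≤ 2α = 38.58°  →  valid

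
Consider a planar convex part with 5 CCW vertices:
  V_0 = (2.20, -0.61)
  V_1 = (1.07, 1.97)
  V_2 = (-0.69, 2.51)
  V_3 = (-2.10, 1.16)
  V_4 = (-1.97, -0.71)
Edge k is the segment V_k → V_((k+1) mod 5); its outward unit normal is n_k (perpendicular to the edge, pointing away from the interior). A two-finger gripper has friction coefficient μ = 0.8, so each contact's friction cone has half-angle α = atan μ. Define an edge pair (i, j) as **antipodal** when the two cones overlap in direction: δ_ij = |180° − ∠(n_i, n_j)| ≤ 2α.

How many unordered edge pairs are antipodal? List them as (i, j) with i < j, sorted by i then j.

count = 6; pairs: (0,2), (0,3), (0,4), (1,3), (1,4), (2,4)

α = atan 0.8 = 38.66°;  2α = 77.32°
n_0 = (+0.9160, +0.4012)
n_1 = (+0.2933, +0.9560)
n_2 = (-0.6916, +0.7223)
n_3 = (-0.9976, -0.0694)
n_4 = (+0.0240, -0.9997)
  (0,1): δ = 130.71°  ·
  (0,2): δ = 69.90°  ✓
  (0,3): δ = 19.68°  ✓
  (0,4): δ = 67.72°  ✓
  (1,2): δ = 119.19°  ·
  (1,3): δ = 68.97°  ✓
  (1,4): δ = 18.43°  ✓
  (2,3): δ = 129.78°  ·
  (2,4): δ = 42.38°  ✓
  (3,4): δ = 92.60°  ·
antipodal pairs: 6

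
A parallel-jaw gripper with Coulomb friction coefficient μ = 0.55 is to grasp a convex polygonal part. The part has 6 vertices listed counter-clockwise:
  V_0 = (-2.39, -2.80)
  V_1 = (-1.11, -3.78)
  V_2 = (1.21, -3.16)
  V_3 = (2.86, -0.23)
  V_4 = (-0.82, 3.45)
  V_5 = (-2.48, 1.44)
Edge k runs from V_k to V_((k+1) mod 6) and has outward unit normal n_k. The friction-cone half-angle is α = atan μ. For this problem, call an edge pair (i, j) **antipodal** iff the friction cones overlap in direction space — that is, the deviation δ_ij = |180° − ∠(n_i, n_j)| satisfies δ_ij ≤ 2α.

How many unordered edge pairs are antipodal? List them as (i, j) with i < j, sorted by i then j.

α = atan 0.55 = 28.81°;  2α = 57.62°
n_0 = (-0.6079, -0.7940)
n_1 = (+0.2582, -0.9661)
n_2 = (+0.8713, -0.4907)
n_3 = (+0.7071, +0.7071)
n_4 = (-0.7710, +0.6368)
n_5 = (-0.9998, -0.0212)
  (0,1): δ = 127.60°  ·
  (0,2): δ = 81.95°  ·
  (0,3): δ = 7.56°  ✓
  (0,4): δ = 87.89°  ·
  (0,5): δ = 128.65°  ·
  (1,2): δ = 134.35°  ·
  (1,3): δ = 59.96°  ·
  (1,4): δ = 35.49°  ✓
  (1,5): δ = 76.25°  ·
  (2,3): δ = 105.61°  ·
  (2,4): δ = 10.17°  ✓
  (2,5): δ = 30.60°  ✓
  (3,4): δ = 84.55°  ·
  (3,5): δ = 43.78°  ✓
  (4,5): δ = 139.23°  ·
antipodal pairs: 5

count = 5; pairs: (0,3), (1,4), (2,4), (2,5), (3,5)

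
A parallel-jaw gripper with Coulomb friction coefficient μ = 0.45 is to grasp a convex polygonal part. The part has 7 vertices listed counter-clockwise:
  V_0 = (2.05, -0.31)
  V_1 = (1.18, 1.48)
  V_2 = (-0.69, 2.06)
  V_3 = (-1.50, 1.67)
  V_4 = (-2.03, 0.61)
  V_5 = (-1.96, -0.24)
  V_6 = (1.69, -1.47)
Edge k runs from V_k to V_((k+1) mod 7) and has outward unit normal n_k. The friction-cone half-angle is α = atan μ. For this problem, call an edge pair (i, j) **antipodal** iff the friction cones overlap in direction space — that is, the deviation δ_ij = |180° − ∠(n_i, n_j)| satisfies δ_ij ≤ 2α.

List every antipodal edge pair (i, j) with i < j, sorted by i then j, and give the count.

count = 7; pairs: (0,4), (0,5), (1,5), (2,5), (2,6), (3,6), (4,6)

α = atan 0.45 = 24.23°;  2α = 48.46°
n_0 = (+0.8994, +0.4371)
n_1 = (+0.2962, +0.9551)
n_2 = (-0.4338, +0.9010)
n_3 = (-0.8944, +0.4472)
n_4 = (-0.9966, -0.0821)
n_5 = (-0.3193, -0.9476)
n_6 = (+0.9551, -0.2964)
  (0,1): δ = 133.15°  ·
  (0,2): δ = 90.21°  ·
  (0,3): δ = 52.49°  ·
  (0,4): δ = 21.21°  ✓
  (0,5): δ = 45.46°  ✓
  (0,6): δ = 136.84°  ·
  (1,2): δ = 137.06°  ·
  (1,3): δ = 99.33°  ·
  (1,4): δ = 68.06°  ·
  (1,5): δ = 1.39°  ✓
  (1,6): δ = 89.99°  ·
  (2,3): δ = 142.28°  ·
  (2,4): δ = 111.00°  ·
  (2,5): δ = 44.33°  ✓
  (2,6): δ = 47.05°  ✓
  (3,4): δ = 148.73°  ·
  (3,5): δ = 82.06°  ·
  (3,6): δ = 9.32°  ✓
  (4,5): δ = 113.33°  ·
  (4,6): δ = 21.95°  ✓
  (5,6): δ = 88.62°  ·
antipodal pairs: 7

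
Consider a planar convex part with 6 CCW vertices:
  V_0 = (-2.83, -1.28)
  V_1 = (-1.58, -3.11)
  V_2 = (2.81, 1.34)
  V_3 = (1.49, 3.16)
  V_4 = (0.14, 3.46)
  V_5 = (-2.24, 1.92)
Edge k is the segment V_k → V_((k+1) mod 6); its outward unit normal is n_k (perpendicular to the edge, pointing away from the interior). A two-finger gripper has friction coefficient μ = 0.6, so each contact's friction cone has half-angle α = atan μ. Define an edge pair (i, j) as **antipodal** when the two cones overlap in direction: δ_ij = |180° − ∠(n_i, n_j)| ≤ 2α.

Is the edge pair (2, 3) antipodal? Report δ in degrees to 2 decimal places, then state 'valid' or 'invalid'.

δ = 138.48°, invalid

α = atan 0.6 = 30.96°;  2α = 61.93°
edge 2: e_2 = (-1.32, +1.82);  n_2 = (+0.8095, +0.5871)
edge 3: e_3 = (-1.35, +0.30);  n_3 = (+0.2169, +0.9762)
∠(n_2, n_3) = 41.52°
δ = |180° − 41.52°| = 138.48°
138.48° > 2α = 61.93°  →  invalid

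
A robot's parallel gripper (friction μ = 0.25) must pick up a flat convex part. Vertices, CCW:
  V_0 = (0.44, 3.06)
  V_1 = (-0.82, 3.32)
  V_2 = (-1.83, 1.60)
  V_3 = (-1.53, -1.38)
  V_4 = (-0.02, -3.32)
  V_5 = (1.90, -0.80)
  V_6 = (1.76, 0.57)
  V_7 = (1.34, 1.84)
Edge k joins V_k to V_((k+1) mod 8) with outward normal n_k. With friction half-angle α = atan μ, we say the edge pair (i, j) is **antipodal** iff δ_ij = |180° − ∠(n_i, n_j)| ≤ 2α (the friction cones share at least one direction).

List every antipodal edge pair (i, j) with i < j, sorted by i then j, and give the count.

count = 5; pairs: (1,4), (2,5), (2,6), (3,6), (3,7)

α = atan 0.25 = 14.04°;  2α = 28.07°
n_0 = (+0.2021, +0.9794)
n_1 = (-0.8623, +0.5064)
n_2 = (-0.9950, -0.1002)
n_3 = (-0.7891, -0.6142)
n_4 = (+0.7954, -0.6060)
n_5 = (+0.9948, +0.1017)
n_6 = (+0.9494, +0.3140)
n_7 = (+0.8047, +0.5936)
  (0,1): δ = 108.76°  ·
  (0,2): δ = 72.59°  ·
  (0,3): δ = 40.45°  ·
  (0,4): δ = 64.36°  ·
  (0,5): δ = 107.49°  ·
  (0,6): δ = 119.96°  ·
  (0,7): δ = 138.08°  ·
  (1,2): δ = 143.83°  ·
  (1,3): δ = 111.68°  ·
  (1,4): δ = 6.88°  ✓
  (1,5): δ = 36.26°  ·
  (1,6): δ = 48.72°  ·
  (1,7): δ = 66.84°  ·
  (2,3): δ = 147.85°  ·
  (2,4): δ = 43.05°  ·
  (2,5): δ = 0.09°  ✓
  (2,6): δ = 12.55°  ✓
  (2,7): δ = 30.67°  ·
  (3,4): δ = 75.20°  ·
  (3,5): δ = 32.06°  ·
  (3,6): δ = 19.60°  ✓
  (3,7): δ = 1.48°  ✓
  (4,5): δ = 136.86°  ·
  (4,6): δ = 124.40°  ·
  (4,7): δ = 106.28°  ·
  (5,6): δ = 167.54°  ·
  (5,7): δ = 149.42°  ·
  (6,7): δ = 161.88°  ·
antipodal pairs: 5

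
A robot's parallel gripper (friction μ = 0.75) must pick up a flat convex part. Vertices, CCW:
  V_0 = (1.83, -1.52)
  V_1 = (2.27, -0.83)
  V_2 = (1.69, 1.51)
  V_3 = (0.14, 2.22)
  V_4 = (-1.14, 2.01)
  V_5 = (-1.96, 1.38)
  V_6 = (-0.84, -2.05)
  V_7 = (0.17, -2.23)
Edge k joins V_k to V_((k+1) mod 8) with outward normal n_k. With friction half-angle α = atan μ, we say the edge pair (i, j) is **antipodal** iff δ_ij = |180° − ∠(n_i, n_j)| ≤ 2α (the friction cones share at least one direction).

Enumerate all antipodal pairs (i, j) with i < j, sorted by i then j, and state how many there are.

α = atan 0.75 = 36.87°;  2α = 73.74°
n_0 = (+0.8432, -0.5377)
n_1 = (+0.9706, +0.2406)
n_2 = (+0.4165, +0.9092)
n_3 = (-0.1619, +0.9868)
n_4 = (-0.6092, +0.7930)
n_5 = (-0.9506, -0.3104)
n_6 = (-0.1755, -0.9845)
n_7 = (+0.3933, -0.9194)
  (0,1): δ = 133.55°  ·
  (0,2): δ = 82.09°  ·
  (0,3): δ = 48.16°  ✓
  (0,4): δ = 19.94°  ✓
  (0,5): δ = 50.61°  ✓
  (0,6): δ = 112.42°  ·
  (0,7): δ = 145.68°  ·
  (1,2): δ = 128.53°  ·
  (1,3): δ = 94.60°  ·
  (1,4): δ = 66.39°  ✓
  (1,5): δ = 4.16°  ✓
  (1,6): δ = 65.97°  ✓
  (1,7): δ = 99.24°  ·
  (2,3): δ = 146.07°  ·
  (2,4): δ = 117.85°  ·
  (2,5): δ = 47.31°  ✓
  (2,6): δ = 14.51°  ✓
  (2,7): δ = 47.77°  ✓
  (3,4): δ = 151.78°  ·
  (3,5): δ = 81.23°  ·
  (3,6): δ = 19.42°  ✓
  (3,7): δ = 13.84°  ✓
  (4,5): δ = 109.45°  ·
  (4,6): δ = 47.64°  ✓
  (4,7): δ = 14.38°  ✓
  (5,6): δ = 118.19°  ·
  (5,7): δ = 84.93°  ·
  (6,7): δ = 146.74°  ·
antipodal pairs: 13

count = 13; pairs: (0,3), (0,4), (0,5), (1,4), (1,5), (1,6), (2,5), (2,6), (2,7), (3,6), (3,7), (4,6), (4,7)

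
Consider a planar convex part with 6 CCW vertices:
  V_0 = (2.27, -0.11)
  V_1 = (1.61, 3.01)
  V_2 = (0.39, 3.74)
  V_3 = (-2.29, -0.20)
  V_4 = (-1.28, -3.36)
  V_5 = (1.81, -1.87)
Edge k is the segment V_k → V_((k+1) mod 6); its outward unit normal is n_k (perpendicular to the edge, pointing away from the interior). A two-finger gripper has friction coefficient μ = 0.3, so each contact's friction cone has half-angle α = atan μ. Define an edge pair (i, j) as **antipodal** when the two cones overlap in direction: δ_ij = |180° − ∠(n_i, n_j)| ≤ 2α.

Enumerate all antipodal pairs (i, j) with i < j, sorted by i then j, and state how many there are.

count = 4; pairs: (0,3), (2,4), (2,5), (3,5)

α = atan 0.3 = 16.70°;  2α = 33.40°
n_0 = (+0.9783, +0.2070)
n_1 = (+0.5135, +0.8581)
n_2 = (-0.8268, +0.5624)
n_3 = (-0.9525, -0.3044)
n_4 = (+0.4343, -0.9007)
n_5 = (+0.9675, -0.2529)
  (0,1): δ = 132.84°  ·
  (0,2): δ = 46.17°  ·
  (0,3): δ = 5.78°  ✓
  (0,4): δ = 103.80°  ·
  (0,5): δ = 153.41°  ·
  (1,2): δ = 93.33°  ·
  (1,3): δ = 41.38°  ·
  (1,4): δ = 56.64°  ·
  (1,5): δ = 106.25°  ·
  (2,3): δ = 128.05°  ·
  (2,4): δ = 30.03°  ✓
  (2,5): δ = 19.58°  ✓
  (3,4): δ = 81.98°  ·
  (3,5): δ = 32.37°  ✓
  (4,5): δ = 130.39°  ·
antipodal pairs: 4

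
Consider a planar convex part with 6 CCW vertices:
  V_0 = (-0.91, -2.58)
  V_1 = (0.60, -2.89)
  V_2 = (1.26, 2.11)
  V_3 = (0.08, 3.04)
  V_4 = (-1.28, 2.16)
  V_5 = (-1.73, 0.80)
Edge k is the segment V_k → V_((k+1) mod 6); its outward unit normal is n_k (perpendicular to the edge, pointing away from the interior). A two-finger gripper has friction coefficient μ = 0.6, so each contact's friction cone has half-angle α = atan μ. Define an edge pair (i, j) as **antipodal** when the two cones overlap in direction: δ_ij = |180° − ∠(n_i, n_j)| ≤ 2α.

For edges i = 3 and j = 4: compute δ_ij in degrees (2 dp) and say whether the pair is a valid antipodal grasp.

α = atan 0.6 = 30.96°;  2α = 61.93°
edge 3: e_3 = (-1.36, -0.88);  n_3 = (-0.5433, +0.8396)
edge 4: e_4 = (-0.45, -1.36);  n_4 = (-0.9494, +0.3141)
∠(n_3, n_4) = 38.79°
δ = |180° − 38.79°| = 141.21°
141.21° > 2α = 61.93°  →  invalid

δ = 141.21°, invalid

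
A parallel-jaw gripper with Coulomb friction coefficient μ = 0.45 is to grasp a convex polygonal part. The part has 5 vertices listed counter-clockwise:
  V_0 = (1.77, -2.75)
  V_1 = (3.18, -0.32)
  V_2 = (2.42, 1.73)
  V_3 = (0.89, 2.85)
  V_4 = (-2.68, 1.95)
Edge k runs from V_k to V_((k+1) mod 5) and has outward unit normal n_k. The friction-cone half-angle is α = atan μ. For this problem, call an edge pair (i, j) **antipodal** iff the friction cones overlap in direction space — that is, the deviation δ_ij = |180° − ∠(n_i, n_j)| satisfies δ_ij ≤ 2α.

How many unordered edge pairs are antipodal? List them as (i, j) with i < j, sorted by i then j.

count = 3; pairs: (0,3), (1,4), (2,4)

α = atan 0.45 = 24.23°;  2α = 48.46°
n_0 = (+0.8649, -0.5019)
n_1 = (+0.9376, +0.3476)
n_2 = (+0.5907, +0.8069)
n_3 = (-0.2445, +0.9697)
n_4 = (-0.7262, -0.6875)
  (0,1): δ = 129.53°  ·
  (0,2): δ = 96.08°  ·
  (0,3): δ = 45.73°  ✓
  (0,4): δ = 73.56°  ·
  (1,2): δ = 146.55°  ·
  (1,3): δ = 96.19°  ·
  (1,4): δ = 23.09°  ✓
  (2,3): δ = 129.65°  ·
  (2,4): δ = 10.36°  ✓
  (3,4): δ = 60.71°  ·
antipodal pairs: 3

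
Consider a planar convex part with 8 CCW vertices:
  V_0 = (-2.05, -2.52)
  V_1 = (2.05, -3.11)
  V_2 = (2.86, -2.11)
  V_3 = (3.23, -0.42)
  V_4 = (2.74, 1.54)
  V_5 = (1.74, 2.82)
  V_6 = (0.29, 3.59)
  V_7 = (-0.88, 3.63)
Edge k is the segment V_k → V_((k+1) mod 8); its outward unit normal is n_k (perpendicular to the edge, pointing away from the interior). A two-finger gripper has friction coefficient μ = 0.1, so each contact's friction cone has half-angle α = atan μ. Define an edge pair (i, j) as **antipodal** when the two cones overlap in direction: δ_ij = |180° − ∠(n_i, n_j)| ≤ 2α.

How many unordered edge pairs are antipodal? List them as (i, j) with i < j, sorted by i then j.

count = 2; pairs: (0,6), (2,7)

α = atan 0.1 = 5.71°;  2α = 11.42°
n_0 = (-0.1424, -0.9898)
n_1 = (+0.7771, -0.6294)
n_2 = (+0.9769, -0.2139)
n_3 = (+0.9701, +0.2425)
n_4 = (+0.7880, +0.6156)
n_5 = (+0.4690, +0.8832)
n_6 = (+0.0342, +0.9994)
n_7 = (-0.9824, +0.1869)
  (0,1): δ = 120.82°  ·
  (0,2): δ = 94.16°  ·
  (0,3): δ = 67.77°  ·
  (0,4): δ = 43.81°  ·
  (0,5): δ = 19.78°  ·
  (0,6): δ = 6.23°  ✓
  (0,7): δ = 87.42°  ·
  (1,2): δ = 153.34°  ·
  (1,3): δ = 126.96°  ·
  (1,4): δ = 102.99°  ·
  (1,5): δ = 78.96°  ·
  (1,6): δ = 52.95°  ·
  (1,7): δ = 28.24°  ·
  (2,3): δ = 153.61°  ·
  (2,4): δ = 129.65°  ·
  (2,5): δ = 105.62°  ·
  (2,6): δ = 79.61°  ·
  (2,7): δ = 1.58°  ✓
  (3,4): δ = 156.04°  ·
  (3,5): δ = 132.01°  ·
  (3,6): δ = 105.99°  ·
  (3,7): δ = 24.81°  ·
  (4,5): δ = 155.97°  ·
  (4,6): δ = 129.96°  ·
  (4,7): δ = 48.77°  ·
  (5,6): δ = 153.99°  ·
  (5,7): δ = 72.80°  ·
  (6,7): δ = 98.81°  ·
antipodal pairs: 2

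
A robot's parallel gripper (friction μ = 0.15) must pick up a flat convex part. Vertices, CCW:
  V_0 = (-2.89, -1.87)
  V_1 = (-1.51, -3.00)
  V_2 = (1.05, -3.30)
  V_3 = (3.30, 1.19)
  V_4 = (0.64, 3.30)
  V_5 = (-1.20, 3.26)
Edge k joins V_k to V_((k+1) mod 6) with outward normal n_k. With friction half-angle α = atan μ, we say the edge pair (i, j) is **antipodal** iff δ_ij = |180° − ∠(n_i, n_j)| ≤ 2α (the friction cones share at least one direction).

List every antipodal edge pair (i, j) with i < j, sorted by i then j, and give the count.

count = 3; pairs: (0,3), (1,4), (2,5)

α = atan 0.15 = 8.53°;  2α = 17.06°
n_0 = (-0.6335, -0.7737)
n_1 = (-0.1164, -0.9932)
n_2 = (+0.8940, -0.4480)
n_3 = (+0.6215, +0.7834)
n_4 = (-0.0217, +0.9998)
n_5 = (-0.9498, +0.3129)
  (0,1): δ = 147.37°  ·
  (0,2): δ = 77.30°  ·
  (0,3): δ = 0.89°  ✓
  (0,4): δ = 40.56°  ·
  (0,5): δ = 111.08°  ·
  (1,2): δ = 109.93°  ·
  (1,3): δ = 31.74°  ·
  (1,4): δ = 7.93°  ✓
  (1,5): δ = 78.45°  ·
  (2,3): δ = 101.81°  ·
  (2,4): δ = 62.14°  ·
  (2,5): δ = 8.38°  ✓
  (3,4): δ = 140.33°  ·
  (3,5): δ = 69.81°  ·
  (4,5): δ = 109.48°  ·
antipodal pairs: 3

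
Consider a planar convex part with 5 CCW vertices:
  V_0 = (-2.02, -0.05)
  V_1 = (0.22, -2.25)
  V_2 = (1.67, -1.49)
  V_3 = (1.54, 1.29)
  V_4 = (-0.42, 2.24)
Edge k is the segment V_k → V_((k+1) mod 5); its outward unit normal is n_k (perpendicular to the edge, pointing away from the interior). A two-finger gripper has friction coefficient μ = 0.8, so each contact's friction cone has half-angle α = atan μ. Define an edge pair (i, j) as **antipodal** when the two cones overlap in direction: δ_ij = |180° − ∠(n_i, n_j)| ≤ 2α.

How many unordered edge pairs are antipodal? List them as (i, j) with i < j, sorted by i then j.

count = 5; pairs: (0,2), (0,3), (1,3), (1,4), (2,4)

α = atan 0.8 = 38.66°;  2α = 77.32°
n_0 = (-0.7007, -0.7134)
n_1 = (+0.4642, -0.8857)
n_2 = (+0.9989, +0.0467)
n_3 = (+0.4362, +0.8999)
n_4 = (-0.8197, +0.5727)
  (0,1): δ = 107.86°  ·
  (0,2): δ = 42.84°  ✓
  (0,3): δ = 18.62°  ✓
  (0,4): δ = 99.54°  ·
  (1,2): δ = 114.98°  ·
  (1,3): δ = 53.52°  ✓
  (1,4): δ = 27.40°  ✓
  (2,3): δ = 118.54°  ·
  (2,4): δ = 37.62°  ✓
  (3,4): δ = 99.08°  ·
antipodal pairs: 5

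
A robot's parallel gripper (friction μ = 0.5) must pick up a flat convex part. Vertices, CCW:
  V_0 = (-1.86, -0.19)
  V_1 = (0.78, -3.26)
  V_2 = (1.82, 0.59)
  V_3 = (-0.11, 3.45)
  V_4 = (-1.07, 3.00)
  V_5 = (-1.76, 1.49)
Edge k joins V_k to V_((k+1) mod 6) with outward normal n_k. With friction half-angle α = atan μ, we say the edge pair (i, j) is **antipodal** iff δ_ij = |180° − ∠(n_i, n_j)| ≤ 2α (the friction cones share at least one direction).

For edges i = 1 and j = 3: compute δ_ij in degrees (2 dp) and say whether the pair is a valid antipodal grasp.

δ = 49.77°, valid

α = atan 0.5 = 26.57°;  2α = 53.13°
edge 1: e_1 = (+1.04, +3.85);  n_1 = (+0.9654, -0.2608)
edge 3: e_3 = (-0.96, -0.45);  n_3 = (-0.4244, +0.9055)
∠(n_1, n_3) = 130.23°
δ = |180° − 130.23°| = 49.77°
49.77° ≤ 2α = 53.13°  →  valid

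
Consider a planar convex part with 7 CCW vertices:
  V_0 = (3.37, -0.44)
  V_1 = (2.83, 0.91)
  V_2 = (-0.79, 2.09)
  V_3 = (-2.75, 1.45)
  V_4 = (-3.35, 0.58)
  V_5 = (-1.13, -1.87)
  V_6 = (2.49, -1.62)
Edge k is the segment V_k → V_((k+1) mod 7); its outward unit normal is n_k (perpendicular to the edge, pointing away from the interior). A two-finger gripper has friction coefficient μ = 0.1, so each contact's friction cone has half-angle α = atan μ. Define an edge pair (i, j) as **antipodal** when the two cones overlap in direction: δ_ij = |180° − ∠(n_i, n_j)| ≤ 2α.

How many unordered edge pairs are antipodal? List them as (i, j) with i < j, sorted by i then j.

count = 1; pairs: (3,6)

α = atan 0.1 = 5.71°;  2α = 11.42°
n_0 = (+0.9285, +0.3714)
n_1 = (+0.3099, +0.9508)
n_2 = (-0.3104, +0.9506)
n_3 = (-0.8232, +0.5677)
n_4 = (-0.7410, -0.6715)
n_5 = (+0.0689, -0.9976)
n_6 = (+0.8016, -0.5978)
  (0,1): δ = 129.86°  ·
  (0,2): δ = 93.72°  ·
  (0,3): δ = 56.39°  ·
  (0,4): δ = 20.38°  ·
  (0,5): δ = 72.15°  ·
  (0,6): δ = 121.48°  ·
  (1,2): δ = 143.86°  ·
  (1,3): δ = 106.54°  ·
  (1,4): δ = 29.77°  ·
  (1,5): δ = 22.00°  ·
  (1,6): δ = 71.34°  ·
  (2,3): δ = 142.68°  ·
  (2,4): δ = 65.90°  ·
  (2,5): δ = 14.13°  ·
  (2,6): δ = 35.20°  ·
  (3,4): δ = 103.23°  ·
  (3,5): δ = 51.46°  ·
  (3,6): δ = 2.12°  ✓
  (4,5): δ = 128.23°  ·
  (4,6): δ = 78.89°  ·
  (5,6): δ = 130.66°  ·
antipodal pairs: 1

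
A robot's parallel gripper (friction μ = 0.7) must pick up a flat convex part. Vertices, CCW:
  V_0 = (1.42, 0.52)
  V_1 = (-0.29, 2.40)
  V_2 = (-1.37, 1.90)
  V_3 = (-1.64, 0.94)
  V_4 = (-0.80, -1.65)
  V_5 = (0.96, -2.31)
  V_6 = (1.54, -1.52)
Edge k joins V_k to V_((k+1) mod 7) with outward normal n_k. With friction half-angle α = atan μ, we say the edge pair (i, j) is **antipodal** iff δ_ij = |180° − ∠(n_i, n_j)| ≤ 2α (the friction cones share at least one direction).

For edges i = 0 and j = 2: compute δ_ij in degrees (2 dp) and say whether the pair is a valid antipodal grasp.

δ = 58.00°, valid

α = atan 0.7 = 34.99°;  2α = 69.98°
edge 0: e_0 = (-1.71, +1.88);  n_0 = (+0.7398, +0.6729)
edge 2: e_2 = (-0.27, -0.96);  n_2 = (-0.9627, +0.2707)
∠(n_0, n_2) = 122.00°
δ = |180° − 122.00°| = 58.00°
58.00° ≤ 2α = 69.98°  →  valid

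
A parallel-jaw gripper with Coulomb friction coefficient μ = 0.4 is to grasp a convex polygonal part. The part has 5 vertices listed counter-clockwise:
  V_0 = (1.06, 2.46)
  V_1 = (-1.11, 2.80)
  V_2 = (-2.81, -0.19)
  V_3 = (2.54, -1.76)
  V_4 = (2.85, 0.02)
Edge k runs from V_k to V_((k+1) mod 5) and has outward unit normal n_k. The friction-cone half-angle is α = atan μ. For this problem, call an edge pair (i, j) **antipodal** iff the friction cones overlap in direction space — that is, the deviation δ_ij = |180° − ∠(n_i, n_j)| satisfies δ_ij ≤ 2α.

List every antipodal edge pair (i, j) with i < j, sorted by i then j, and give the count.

α = atan 0.4 = 21.80°;  2α = 43.60°
n_0 = (+0.1548, +0.9879)
n_1 = (-0.8693, +0.4943)
n_2 = (-0.2816, -0.9595)
n_3 = (+0.9852, -0.1716)
n_4 = (+0.8063, +0.5915)
  (0,1): δ = 110.72°  ·
  (0,2): δ = 7.45°  ✓
  (0,3): δ = 89.03°  ·
  (0,4): δ = 135.17°  ·
  (1,2): δ = 76.73°  ·
  (1,3): δ = 19.74°  ✓
  (1,4): δ = 65.88°  ·
  (2,3): δ = 83.52°  ·
  (2,4): δ = 37.38°  ✓
  (3,4): δ = 133.86°  ·
antipodal pairs: 3

count = 3; pairs: (0,2), (1,3), (2,4)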